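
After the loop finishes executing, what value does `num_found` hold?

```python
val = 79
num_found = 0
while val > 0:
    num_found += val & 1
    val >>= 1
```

Let's trace through this code step by step.

Initialize: val = 79
Initialize: num_found = 0
Entering loop: while val > 0:
After iteration 1: val = 39, num_found = 1
After iteration 2: val = 19, num_found = 2
After iteration 3: val = 9, num_found = 3
After iteration 4: val = 4, num_found = 4
After iteration 5: val = 2, num_found = 4
After iteration 6: val = 1, num_found = 4
After iteration 7: val = 0, num_found = 5
Loop ends.

Final answer: 5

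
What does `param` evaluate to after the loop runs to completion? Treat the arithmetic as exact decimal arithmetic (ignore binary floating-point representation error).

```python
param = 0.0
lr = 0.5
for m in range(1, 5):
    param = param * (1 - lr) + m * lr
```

Let's trace through this code step by step.

Initialize: param = 0.0
Initialize: lr = 0.5
Entering loop: for m in range(1, 5):
After iteration 1: m = 1, param = 0.5
After iteration 2: m = 2, param = 1.25
After iteration 3: m = 3, param = 2.125
After iteration 4: m = 4, param = 3.0625
Loop ends.

Final answer: 3.0625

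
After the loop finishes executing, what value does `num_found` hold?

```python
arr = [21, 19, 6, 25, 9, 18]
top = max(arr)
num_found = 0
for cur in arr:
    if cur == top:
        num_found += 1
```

Let's trace through this code step by step.

Initialize: arr = [21, 19, 6, 25, 9, 18]
Initialize: top = 25
Initialize: num_found = 0
Entering loop: for cur in arr:
After iteration 1: cur = 21, num_found = 0
After iteration 2: cur = 19, num_found = 0
After iteration 3: cur = 6, num_found = 0
After iteration 4: cur = 25, num_found = 1
After iteration 5: cur = 9, num_found = 1
After iteration 6: cur = 18, num_found = 1
Loop ends.

Final answer: 1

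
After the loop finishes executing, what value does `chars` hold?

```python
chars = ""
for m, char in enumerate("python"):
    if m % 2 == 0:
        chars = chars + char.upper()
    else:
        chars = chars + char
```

Let's trace through this code step by step.

Initialize: chars = ''
Entering loop: for m, char in enumerate("python"):
After iteration 1: m = 0, char = 'p', chars = 'P'
After iteration 2: m = 1, char = 'y', chars = 'Py'
After iteration 3: m = 2, char = 't', chars = 'PyT'
After iteration 4: m = 3, char = 'h', chars = 'PyTh'
After iteration 5: m = 4, char = 'o', chars = 'PyThO'
After iteration 6: m = 5, char = 'n', chars = 'PyThOn'
Loop ends.

Final answer: 'PyThOn'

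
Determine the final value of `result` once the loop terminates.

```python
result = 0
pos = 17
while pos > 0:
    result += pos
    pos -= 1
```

Let's trace through this code step by step.

Initialize: result = 0
Initialize: pos = 17
Entering loop: while pos > 0:
After iteration 1: result = 17, pos = 16
After iteration 2: result = 33, pos = 15
After iteration 3: result = 48, pos = 14
After iteration 4: result = 62, pos = 13
After iteration 5: result = 75, pos = 12
After iteration 6: result = 87, pos = 11
After iteration 7: result = 98, pos = 10
After iteration 8: result = 108, pos = 9
After iteration 9: result = 117, pos = 8
After iteration 10: result = 125, pos = 7
After iteration 11: result = 132, pos = 6
After iteration 12: result = 138, pos = 5
After iteration 13: result = 143, pos = 4
After iteration 14: result = 147, pos = 3
After iteration 15: result = 150, pos = 2
After iteration 16: result = 152, pos = 1
After iteration 17: result = 153, pos = 0
Loop ends.

Final answer: 153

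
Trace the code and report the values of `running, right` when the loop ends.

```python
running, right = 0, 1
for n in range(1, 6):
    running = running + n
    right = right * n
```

Let's trace through this code step by step.

Initialize: running = 0
Initialize: right = 1
Entering loop: for n in range(1, 6):
After iteration 1: n = 1, running = 1, right = 1
After iteration 2: n = 2, running = 3, right = 2
After iteration 3: n = 3, running = 6, right = 6
After iteration 4: n = 4, running = 10, right = 24
After iteration 5: n = 5, running = 15, right = 120
Loop ends.

Final answer: 15, 120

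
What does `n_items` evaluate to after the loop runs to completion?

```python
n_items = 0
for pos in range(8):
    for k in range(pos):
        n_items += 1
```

Let's trace through this code step by step.

Initialize: n_items = 0
Entering loop: for pos in range(8):
After iteration 1: pos = 0, n_items = 0
After iteration 2: pos = 1, n_items = 1, k = 0
After iteration 3: pos = 2, n_items = 3, k = 1
After iteration 4: pos = 3, n_items = 6, k = 2
After iteration 5: pos = 4, n_items = 10, k = 3
After iteration 6: pos = 5, n_items = 15, k = 4
After iteration 7: pos = 6, n_items = 21, k = 5
After iteration 8: pos = 7, n_items = 28, k = 6
Loop ends.

Final answer: 28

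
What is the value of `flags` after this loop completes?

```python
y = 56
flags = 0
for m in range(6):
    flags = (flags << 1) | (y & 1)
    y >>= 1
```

Let's trace through this code step by step.

Initialize: y = 56
Initialize: flags = 0
Entering loop: for m in range(6):
After iteration 1: m = 0, y = 28, flags = 0
After iteration 2: m = 1, y = 14, flags = 0
After iteration 3: m = 2, y = 7, flags = 0
After iteration 4: m = 3, y = 3, flags = 1
After iteration 5: m = 4, y = 1, flags = 3
After iteration 6: m = 5, y = 0, flags = 7
Loop ends.

Final answer: 7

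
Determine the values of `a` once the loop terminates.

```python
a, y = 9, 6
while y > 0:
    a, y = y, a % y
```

Let's trace through this code step by step.

Initialize: a = 9
Initialize: y = 6
Entering loop: while y > 0:
After iteration 1: a = 6, y = 3
After iteration 2: a = 3, y = 0
Loop ends.

Final answer: 3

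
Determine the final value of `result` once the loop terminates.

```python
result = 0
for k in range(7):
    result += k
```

Let's trace through this code step by step.

Initialize: result = 0
Entering loop: for k in range(7):
After iteration 1: k = 0, result = 0
After iteration 2: k = 1, result = 1
After iteration 3: k = 2, result = 3
After iteration 4: k = 3, result = 6
After iteration 5: k = 4, result = 10
After iteration 6: k = 5, result = 15
After iteration 7: k = 6, result = 21
Loop ends.

Final answer: 21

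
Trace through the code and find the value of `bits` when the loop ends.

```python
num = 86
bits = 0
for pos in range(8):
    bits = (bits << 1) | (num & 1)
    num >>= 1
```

Let's trace through this code step by step.

Initialize: num = 86
Initialize: bits = 0
Entering loop: for pos in range(8):
After iteration 1: pos = 0, num = 43, bits = 0
After iteration 2: pos = 1, num = 21, bits = 1
After iteration 3: pos = 2, num = 10, bits = 3
After iteration 4: pos = 3, num = 5, bits = 6
After iteration 5: pos = 4, num = 2, bits = 13
After iteration 6: pos = 5, num = 1, bits = 26
After iteration 7: pos = 6, num = 0, bits = 53
After iteration 8: pos = 7, num = 0, bits = 106
Loop ends.

Final answer: 106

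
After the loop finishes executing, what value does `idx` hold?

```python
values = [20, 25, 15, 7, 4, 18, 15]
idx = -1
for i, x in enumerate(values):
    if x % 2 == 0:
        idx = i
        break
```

Let's trace through this code step by step.

Initialize: values = [20, 25, 15, 7, 4, 18, 15]
Initialize: idx = -1
Entering loop: for i, x in enumerate(values):
After iteration 1: i = 0, x = 20, idx = 0
Loop ends.

Final answer: 0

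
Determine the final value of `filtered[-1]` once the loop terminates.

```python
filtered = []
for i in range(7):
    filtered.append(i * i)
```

Let's trace through this code step by step.

Initialize: filtered = []
Entering loop: for i in range(7):
After iteration 1: i = 0, filtered = [0]
After iteration 2: i = 1, filtered = [0, 1]
After iteration 3: i = 2, filtered = [0, 1, 4]
After iteration 4: i = 3, filtered = [0, 1, 4, 9]
After iteration 5: i = 4, filtered = [0, 1, 4, 9, 16]
After iteration 6: i = 5, filtered = [0, 1, 4, 9, 16, 25]
After iteration 7: i = 6, filtered = [0, 1, 4, 9, 16, 25, 36]
Loop ends.
filtered[-1] = 36

Final answer: 36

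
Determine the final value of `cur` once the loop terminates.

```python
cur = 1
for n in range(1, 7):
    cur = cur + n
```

Let's trace through this code step by step.

Initialize: cur = 1
Entering loop: for n in range(1, 7):
After iteration 1: n = 1, cur = 2
After iteration 2: n = 2, cur = 4
After iteration 3: n = 3, cur = 7
After iteration 4: n = 4, cur = 11
After iteration 5: n = 5, cur = 16
After iteration 6: n = 6, cur = 22
Loop ends.

Final answer: 22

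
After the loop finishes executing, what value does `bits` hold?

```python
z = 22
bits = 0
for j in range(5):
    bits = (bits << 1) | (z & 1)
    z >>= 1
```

Let's trace through this code step by step.

Initialize: z = 22
Initialize: bits = 0
Entering loop: for j in range(5):
After iteration 1: j = 0, z = 11, bits = 0
After iteration 2: j = 1, z = 5, bits = 1
After iteration 3: j = 2, z = 2, bits = 3
After iteration 4: j = 3, z = 1, bits = 6
After iteration 5: j = 4, z = 0, bits = 13
Loop ends.

Final answer: 13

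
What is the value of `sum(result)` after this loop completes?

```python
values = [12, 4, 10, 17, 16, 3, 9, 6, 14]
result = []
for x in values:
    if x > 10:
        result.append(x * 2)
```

Let's trace through this code step by step.

Initialize: values = [12, 4, 10, 17, 16, 3, 9, 6, 14]
Initialize: result = []
Entering loop: for x in values:
After iteration 1: x = 12, result = [24]
After iteration 2: x = 4, result = [24]
After iteration 3: x = 10, result = [24]
After iteration 4: x = 17, result = [24, 34]
After iteration 5: x = 16, result = [24, 34, 32]
After iteration 6: x = 3, result = [24, 34, 32]
After iteration 7: x = 9, result = [24, 34, 32]
After iteration 8: x = 6, result = [24, 34, 32]
After iteration 9: x = 14, result = [24, 34, 32, 28]
Loop ends.
sum(result) = 118

Final answer: 118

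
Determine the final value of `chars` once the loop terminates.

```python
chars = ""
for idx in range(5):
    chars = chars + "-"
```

Let's trace through this code step by step.

Initialize: chars = ''
Entering loop: for idx in range(5):
After iteration 1: idx = 0, chars = '-'
After iteration 2: idx = 1, chars = '--'
After iteration 3: idx = 2, chars = '---'
After iteration 4: idx = 3, chars = '----'
After iteration 5: idx = 4, chars = '-----'
Loop ends.

Final answer: '-----'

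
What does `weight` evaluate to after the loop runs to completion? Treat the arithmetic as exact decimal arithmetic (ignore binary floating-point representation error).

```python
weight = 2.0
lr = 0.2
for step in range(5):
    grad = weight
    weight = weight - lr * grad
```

Let's trace through this code step by step.

Initialize: weight = 2.0
Initialize: lr = 0.2
Entering loop: for step in range(5):
After iteration 1: step = 0, weight = 1.6, grad = 2.0
After iteration 2: step = 1, weight = 1.28, grad = 1.6
After iteration 3: step = 2, weight = 1.024, grad = 1.28
After iteration 4: step = 3, weight = 0.8192, grad = 1.024
After iteration 5: step = 4, weight = 0.65536, grad = 0.8192
Loop ends.

Final answer: 0.65536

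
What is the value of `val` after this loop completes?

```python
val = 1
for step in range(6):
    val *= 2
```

Let's trace through this code step by step.

Initialize: val = 1
Entering loop: for step in range(6):
After iteration 1: step = 0, val = 2
After iteration 2: step = 1, val = 4
After iteration 3: step = 2, val = 8
After iteration 4: step = 3, val = 16
After iteration 5: step = 4, val = 32
After iteration 6: step = 5, val = 64
Loop ends.

Final answer: 64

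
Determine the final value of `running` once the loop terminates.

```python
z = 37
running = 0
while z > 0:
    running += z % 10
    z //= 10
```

Let's trace through this code step by step.

Initialize: z = 37
Initialize: running = 0
Entering loop: while z > 0:
After iteration 1: z = 3, running = 7
After iteration 2: z = 0, running = 10
Loop ends.

Final answer: 10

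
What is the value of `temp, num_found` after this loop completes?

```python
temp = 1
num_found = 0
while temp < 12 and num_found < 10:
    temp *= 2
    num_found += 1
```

Let's trace through this code step by step.

Initialize: temp = 1
Initialize: num_found = 0
Entering loop: while temp < 12 and num_found < 10:
After iteration 1: temp = 2, num_found = 1
After iteration 2: temp = 4, num_found = 2
After iteration 3: temp = 8, num_found = 3
After iteration 4: temp = 16, num_found = 4
Loop ends.

Final answer: 16, 4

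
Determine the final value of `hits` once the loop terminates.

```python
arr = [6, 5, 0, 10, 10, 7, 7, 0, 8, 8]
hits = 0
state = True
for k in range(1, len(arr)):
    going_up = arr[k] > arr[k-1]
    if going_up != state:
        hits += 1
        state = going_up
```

Let's trace through this code step by step.

Initialize: arr = [6, 5, 0, 10, 10, 7, 7, 0, 8, 8]
Initialize: hits = 0
Initialize: state = True
Entering loop: for k in range(1, len(arr)):
After iteration 1: k = 1, hits = 1, state = False, going_up = False
After iteration 2: k = 2, hits = 1, state = False, going_up = False
After iteration 3: k = 3, hits = 2, state = True, going_up = True
After iteration 4: k = 4, hits = 3, state = False, going_up = False
After iteration 5: k = 5, hits = 3, state = False, going_up = False
After iteration 6: k = 6, hits = 3, state = False, going_up = False
After iteration 7: k = 7, hits = 3, state = False, going_up = False
After iteration 8: k = 8, hits = 4, state = True, going_up = True
After iteration 9: k = 9, hits = 5, state = False, going_up = False
Loop ends.

Final answer: 5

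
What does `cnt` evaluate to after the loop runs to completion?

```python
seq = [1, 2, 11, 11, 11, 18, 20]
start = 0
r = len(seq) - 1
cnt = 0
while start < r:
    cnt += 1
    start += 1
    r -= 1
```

Let's trace through this code step by step.

Initialize: seq = [1, 2, 11, 11, 11, 18, 20]
Initialize: start = 0
Initialize: r = 6
Initialize: cnt = 0
Entering loop: while start < r:
After iteration 1: start = 1, r = 5, cnt = 1
After iteration 2: start = 2, r = 4, cnt = 2
After iteration 3: start = 3, r = 3, cnt = 3
Loop ends.

Final answer: 3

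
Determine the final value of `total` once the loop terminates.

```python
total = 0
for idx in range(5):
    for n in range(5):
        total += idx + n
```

Let's trace through this code step by step.

Initialize: total = 0
Entering loop: for idx in range(5):
After iteration 1: idx = 0, total = 10
After iteration 2: idx = 1, total = 25
After iteration 3: idx = 2, total = 45
After iteration 4: idx = 3, total = 70
After iteration 5: idx = 4, total = 100
Loop ends.

Final answer: 100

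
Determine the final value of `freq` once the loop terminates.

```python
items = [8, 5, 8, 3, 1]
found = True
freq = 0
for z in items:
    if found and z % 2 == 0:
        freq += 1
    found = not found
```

Let's trace through this code step by step.

Initialize: items = [8, 5, 8, 3, 1]
Initialize: found = True
Initialize: freq = 0
Entering loop: for z in items:
After iteration 1: z = 8, found = False, freq = 1
After iteration 2: z = 5, found = True, freq = 1
After iteration 3: z = 8, found = False, freq = 2
After iteration 4: z = 3, found = True, freq = 2
After iteration 5: z = 1, found = False, freq = 2
Loop ends.

Final answer: 2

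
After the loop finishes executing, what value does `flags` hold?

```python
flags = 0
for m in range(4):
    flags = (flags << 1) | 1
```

Let's trace through this code step by step.

Initialize: flags = 0
Entering loop: for m in range(4):
After iteration 1: m = 0, flags = 1
After iteration 2: m = 1, flags = 3
After iteration 3: m = 2, flags = 7
After iteration 4: m = 3, flags = 15
Loop ends.

Final answer: 15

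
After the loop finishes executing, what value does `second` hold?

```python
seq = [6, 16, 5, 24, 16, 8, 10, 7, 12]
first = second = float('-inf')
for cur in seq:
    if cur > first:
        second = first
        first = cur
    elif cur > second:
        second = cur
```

Let's trace through this code step by step.

Initialize: seq = [6, 16, 5, 24, 16, 8, 10, 7, 12]
Initialize: first = -inf
Initialize: second = -inf
Entering loop: for cur in seq:
After iteration 1: cur = 6, first = 6, second = -inf
After iteration 2: cur = 16, first = 16, second = 6
After iteration 3: cur = 5, first = 16, second = 6
After iteration 4: cur = 24, first = 24, second = 16
After iteration 5: cur = 16, first = 24, second = 16
After iteration 6: cur = 8, first = 24, second = 16
After iteration 7: cur = 10, first = 24, second = 16
After iteration 8: cur = 7, first = 24, second = 16
After iteration 9: cur = 12, first = 24, second = 16
Loop ends.

Final answer: 16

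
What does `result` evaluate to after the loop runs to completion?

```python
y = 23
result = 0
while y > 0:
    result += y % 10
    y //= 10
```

Let's trace through this code step by step.

Initialize: y = 23
Initialize: result = 0
Entering loop: while y > 0:
After iteration 1: y = 2, result = 3
After iteration 2: y = 0, result = 5
Loop ends.

Final answer: 5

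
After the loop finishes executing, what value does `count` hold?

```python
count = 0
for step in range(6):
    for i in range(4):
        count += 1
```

Let's trace through this code step by step.

Initialize: count = 0
Entering loop: for step in range(6):
After iteration 1: step = 0, count = 4
After iteration 2: step = 1, count = 8
After iteration 3: step = 2, count = 12
After iteration 4: step = 3, count = 16
After iteration 5: step = 4, count = 20
After iteration 6: step = 5, count = 24
Loop ends.

Final answer: 24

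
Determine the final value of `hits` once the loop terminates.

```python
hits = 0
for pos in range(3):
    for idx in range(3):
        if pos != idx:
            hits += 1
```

Let's trace through this code step by step.

Initialize: hits = 0
Entering loop: for pos in range(3):
After iteration 1: pos = 0, hits = 2
After iteration 2: pos = 1, hits = 4
After iteration 3: pos = 2, hits = 6
Loop ends.

Final answer: 6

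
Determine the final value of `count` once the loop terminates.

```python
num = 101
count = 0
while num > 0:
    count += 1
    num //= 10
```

Let's trace through this code step by step.

Initialize: num = 101
Initialize: count = 0
Entering loop: while num > 0:
After iteration 1: num = 10, count = 1
After iteration 2: num = 1, count = 2
After iteration 3: num = 0, count = 3
Loop ends.

Final answer: 3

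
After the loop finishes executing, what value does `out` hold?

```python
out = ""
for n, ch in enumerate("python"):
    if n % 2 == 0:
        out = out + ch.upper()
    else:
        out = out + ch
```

Let's trace through this code step by step.

Initialize: out = ''
Entering loop: for n, ch in enumerate("python"):
After iteration 1: n = 0, ch = 'p', out = 'P'
After iteration 2: n = 1, ch = 'y', out = 'Py'
After iteration 3: n = 2, ch = 't', out = 'PyT'
After iteration 4: n = 3, ch = 'h', out = 'PyTh'
After iteration 5: n = 4, ch = 'o', out = 'PyThO'
After iteration 6: n = 5, ch = 'n', out = 'PyThOn'
Loop ends.

Final answer: 'PyThOn'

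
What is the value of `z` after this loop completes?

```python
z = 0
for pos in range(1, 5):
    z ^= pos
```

Let's trace through this code step by step.

Initialize: z = 0
Entering loop: for pos in range(1, 5):
After iteration 1: pos = 1, z = 1
After iteration 2: pos = 2, z = 3
After iteration 3: pos = 3, z = 0
After iteration 4: pos = 4, z = 4
Loop ends.

Final answer: 4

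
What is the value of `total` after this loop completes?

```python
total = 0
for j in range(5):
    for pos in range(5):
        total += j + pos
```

Let's trace through this code step by step.

Initialize: total = 0
Entering loop: for j in range(5):
After iteration 1: j = 0, total = 10
After iteration 2: j = 1, total = 25
After iteration 3: j = 2, total = 45
After iteration 4: j = 3, total = 70
After iteration 5: j = 4, total = 100
Loop ends.

Final answer: 100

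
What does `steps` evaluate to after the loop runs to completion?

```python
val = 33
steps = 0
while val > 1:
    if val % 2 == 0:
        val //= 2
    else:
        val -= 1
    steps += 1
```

Let's trace through this code step by step.

Initialize: val = 33
Initialize: steps = 0
Entering loop: while val > 1:
After iteration 1: val = 32, steps = 1
After iteration 2: val = 16, steps = 2
After iteration 3: val = 8, steps = 3
After iteration 4: val = 4, steps = 4
After iteration 5: val = 2, steps = 5
After iteration 6: val = 1, steps = 6
Loop ends.

Final answer: 6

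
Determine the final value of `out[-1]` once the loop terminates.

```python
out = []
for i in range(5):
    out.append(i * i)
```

Let's trace through this code step by step.

Initialize: out = []
Entering loop: for i in range(5):
After iteration 1: i = 0, out = [0]
After iteration 2: i = 1, out = [0, 1]
After iteration 3: i = 2, out = [0, 1, 4]
After iteration 4: i = 3, out = [0, 1, 4, 9]
After iteration 5: i = 4, out = [0, 1, 4, 9, 16]
Loop ends.
out[-1] = 16

Final answer: 16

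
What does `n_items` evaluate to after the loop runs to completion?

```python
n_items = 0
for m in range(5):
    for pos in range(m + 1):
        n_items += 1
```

Let's trace through this code step by step.

Initialize: n_items = 0
Entering loop: for m in range(5):
After iteration 1: m = 0, n_items = 1, pos = 0
After iteration 2: m = 1, n_items = 3, pos = 1
After iteration 3: m = 2, n_items = 6, pos = 2
After iteration 4: m = 3, n_items = 10, pos = 3
After iteration 5: m = 4, n_items = 15, pos = 4
Loop ends.

Final answer: 15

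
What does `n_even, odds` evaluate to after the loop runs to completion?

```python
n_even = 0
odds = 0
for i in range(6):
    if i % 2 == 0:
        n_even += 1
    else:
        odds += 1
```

Let's trace through this code step by step.

Initialize: n_even = 0
Initialize: odds = 0
Entering loop: for i in range(6):
After iteration 1: i = 0, n_even = 1, odds = 0
After iteration 2: i = 1, n_even = 1, odds = 1
After iteration 3: i = 2, n_even = 2, odds = 1
After iteration 4: i = 3, n_even = 2, odds = 2
After iteration 5: i = 4, n_even = 3, odds = 2
After iteration 6: i = 5, n_even = 3, odds = 3
Loop ends.

Final answer: 3, 3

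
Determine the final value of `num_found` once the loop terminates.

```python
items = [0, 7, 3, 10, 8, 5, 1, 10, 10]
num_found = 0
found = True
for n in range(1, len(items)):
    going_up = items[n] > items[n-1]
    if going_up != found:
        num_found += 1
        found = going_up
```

Let's trace through this code step by step.

Initialize: items = [0, 7, 3, 10, 8, 5, 1, 10, 10]
Initialize: num_found = 0
Initialize: found = True
Entering loop: for n in range(1, len(items)):
After iteration 1: n = 1, num_found = 0, found = True, going_up = True
After iteration 2: n = 2, num_found = 1, found = False, going_up = False
After iteration 3: n = 3, num_found = 2, found = True, going_up = True
After iteration 4: n = 4, num_found = 3, found = False, going_up = False
After iteration 5: n = 5, num_found = 3, found = False, going_up = False
After iteration 6: n = 6, num_found = 3, found = False, going_up = False
After iteration 7: n = 7, num_found = 4, found = True, going_up = True
After iteration 8: n = 8, num_found = 5, found = False, going_up = False
Loop ends.

Final answer: 5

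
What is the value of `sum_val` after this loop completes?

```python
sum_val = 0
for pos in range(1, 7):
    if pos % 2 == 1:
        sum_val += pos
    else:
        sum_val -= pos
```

Let's trace through this code step by step.

Initialize: sum_val = 0
Entering loop: for pos in range(1, 7):
After iteration 1: pos = 1, sum_val = 1
After iteration 2: pos = 2, sum_val = -1
After iteration 3: pos = 3, sum_val = 2
After iteration 4: pos = 4, sum_val = -2
After iteration 5: pos = 5, sum_val = 3
After iteration 6: pos = 6, sum_val = -3
Loop ends.

Final answer: -3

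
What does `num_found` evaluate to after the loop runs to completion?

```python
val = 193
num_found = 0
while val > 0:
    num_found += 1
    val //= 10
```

Let's trace through this code step by step.

Initialize: val = 193
Initialize: num_found = 0
Entering loop: while val > 0:
After iteration 1: val = 19, num_found = 1
After iteration 2: val = 1, num_found = 2
After iteration 3: val = 0, num_found = 3
Loop ends.

Final answer: 3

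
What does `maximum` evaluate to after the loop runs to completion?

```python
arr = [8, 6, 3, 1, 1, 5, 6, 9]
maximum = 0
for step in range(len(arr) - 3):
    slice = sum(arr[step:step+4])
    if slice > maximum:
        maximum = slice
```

Let's trace through this code step by step.

Initialize: arr = [8, 6, 3, 1, 1, 5, 6, 9]
Initialize: maximum = 0
Entering loop: for step in range(len(arr) - 3):
After iteration 1: step = 0, maximum = 18, slice = 18
After iteration 2: step = 1, maximum = 18, slice = 11
After iteration 3: step = 2, maximum = 18, slice = 10
After iteration 4: step = 3, maximum = 18, slice = 13
After iteration 5: step = 4, maximum = 21, slice = 21
Loop ends.

Final answer: 21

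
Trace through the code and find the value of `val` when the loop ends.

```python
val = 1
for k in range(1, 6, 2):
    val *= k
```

Let's trace through this code step by step.

Initialize: val = 1
Entering loop: for k in range(1, 6, 2):
After iteration 1: k = 1, val = 1
After iteration 2: k = 3, val = 3
After iteration 3: k = 5, val = 15
Loop ends.

Final answer: 15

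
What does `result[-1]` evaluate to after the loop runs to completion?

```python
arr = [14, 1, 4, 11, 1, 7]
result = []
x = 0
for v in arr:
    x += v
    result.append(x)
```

Let's trace through this code step by step.

Initialize: arr = [14, 1, 4, 11, 1, 7]
Initialize: result = []
Initialize: x = 0
Entering loop: for v in arr:
After iteration 1: v = 14, result = [14], x = 14
After iteration 2: v = 1, result = [14, 15], x = 15
After iteration 3: v = 4, result = [14, 15, 19], x = 19
After iteration 4: v = 11, result = [14, 15, 19, 30], x = 30
After iteration 5: v = 1, result = [14, 15, 19, 30, 31], x = 31
After iteration 6: v = 7, result = [14, 15, 19, 30, 31, 38], x = 38
Loop ends.
result[-1] = 38

Final answer: 38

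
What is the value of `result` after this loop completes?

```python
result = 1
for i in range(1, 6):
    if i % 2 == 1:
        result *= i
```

Let's trace through this code step by step.

Initialize: result = 1
Entering loop: for i in range(1, 6):
After iteration 1: i = 1, result = 1
After iteration 2: i = 2, result = 1
After iteration 3: i = 3, result = 3
After iteration 4: i = 4, result = 3
After iteration 5: i = 5, result = 15
Loop ends.

Final answer: 15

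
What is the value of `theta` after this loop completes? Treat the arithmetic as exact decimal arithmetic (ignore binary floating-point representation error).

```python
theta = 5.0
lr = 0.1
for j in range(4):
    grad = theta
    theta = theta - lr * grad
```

Let's trace through this code step by step.

Initialize: theta = 5.0
Initialize: lr = 0.1
Entering loop: for j in range(4):
After iteration 1: j = 0, theta = 4.5, grad = 5.0
After iteration 2: j = 1, theta = 4.05, grad = 4.5
After iteration 3: j = 2, theta = 3.645, grad = 4.05
After iteration 4: j = 3, theta = 3.2805, grad = 3.645
Loop ends.

Final answer: 3.2805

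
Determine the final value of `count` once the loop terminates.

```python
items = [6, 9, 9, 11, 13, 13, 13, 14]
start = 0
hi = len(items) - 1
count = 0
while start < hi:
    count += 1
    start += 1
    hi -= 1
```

Let's trace through this code step by step.

Initialize: items = [6, 9, 9, 11, 13, 13, 13, 14]
Initialize: start = 0
Initialize: hi = 7
Initialize: count = 0
Entering loop: while start < hi:
After iteration 1: start = 1, hi = 6, count = 1
After iteration 2: start = 2, hi = 5, count = 2
After iteration 3: start = 3, hi = 4, count = 3
After iteration 4: start = 4, hi = 3, count = 4
Loop ends.

Final answer: 4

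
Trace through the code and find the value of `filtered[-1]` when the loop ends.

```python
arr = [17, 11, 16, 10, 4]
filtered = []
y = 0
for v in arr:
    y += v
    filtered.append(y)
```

Let's trace through this code step by step.

Initialize: arr = [17, 11, 16, 10, 4]
Initialize: filtered = []
Initialize: y = 0
Entering loop: for v in arr:
After iteration 1: v = 17, filtered = [17], y = 17
After iteration 2: v = 11, filtered = [17, 28], y = 28
After iteration 3: v = 16, filtered = [17, 28, 44], y = 44
After iteration 4: v = 10, filtered = [17, 28, 44, 54], y = 54
After iteration 5: v = 4, filtered = [17, 28, 44, 54, 58], y = 58
Loop ends.
filtered[-1] = 58

Final answer: 58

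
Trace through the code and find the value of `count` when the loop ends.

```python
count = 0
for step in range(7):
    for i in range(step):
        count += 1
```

Let's trace through this code step by step.

Initialize: count = 0
Entering loop: for step in range(7):
After iteration 1: step = 0, count = 0
After iteration 2: step = 1, count = 1, i = 0
After iteration 3: step = 2, count = 3, i = 1
After iteration 4: step = 3, count = 6, i = 2
After iteration 5: step = 4, count = 10, i = 3
After iteration 6: step = 5, count = 15, i = 4
After iteration 7: step = 6, count = 21, i = 5
Loop ends.

Final answer: 21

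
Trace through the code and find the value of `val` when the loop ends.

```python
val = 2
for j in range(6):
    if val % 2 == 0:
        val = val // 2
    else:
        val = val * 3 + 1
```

Let's trace through this code step by step.

Initialize: val = 2
Entering loop: for j in range(6):
After iteration 1: j = 0, val = 1
After iteration 2: j = 1, val = 4
After iteration 3: j = 2, val = 2
After iteration 4: j = 3, val = 1
After iteration 5: j = 4, val = 4
After iteration 6: j = 5, val = 2
Loop ends.

Final answer: 2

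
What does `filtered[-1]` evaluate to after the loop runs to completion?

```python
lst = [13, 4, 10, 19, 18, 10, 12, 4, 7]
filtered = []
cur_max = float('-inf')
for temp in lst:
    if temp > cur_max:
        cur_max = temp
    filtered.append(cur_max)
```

Let's trace through this code step by step.

Initialize: lst = [13, 4, 10, 19, 18, 10, 12, 4, 7]
Initialize: filtered = []
Initialize: cur_max = -inf
Entering loop: for temp in lst:
After iteration 1: temp = 13, filtered = [13], cur_max = 13
After iteration 2: temp = 4, filtered = [13, 13], cur_max = 13
After iteration 3: temp = 10, filtered = [13, 13, 13], cur_max = 13
After iteration 4: temp = 19, filtered = [13, 13, 13, 19], cur_max = 19
After iteration 5: temp = 18, filtered = [13, 13, 13, 19, 19], cur_max = 19
After iteration 6: temp = 10, filtered = [13, 13, 13, 19, 19, 19], cur_max = 19
After iteration 7: temp = 12, filtered = [13, 13, 13, 19, 19, 19, 19], cur_max = 19
After iteration 8: temp = 4, filtered = [13, 13, 13, 19, 19, 19, 19, 19], cur_max = 19
After iteration 9: temp = 7, filtered = [13, 13, 13, 19, 19, 19, 19, 19, 19], cur_max = 19
Loop ends.
filtered[-1] = 19

Final answer: 19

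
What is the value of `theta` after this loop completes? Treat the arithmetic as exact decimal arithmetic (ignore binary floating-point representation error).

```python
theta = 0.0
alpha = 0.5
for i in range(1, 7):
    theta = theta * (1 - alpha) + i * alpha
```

Let's trace through this code step by step.

Initialize: theta = 0.0
Initialize: alpha = 0.5
Entering loop: for i in range(1, 7):
After iteration 1: i = 1, theta = 0.5
After iteration 2: i = 2, theta = 1.25
After iteration 3: i = 3, theta = 2.125
After iteration 4: i = 4, theta = 3.0625
After iteration 5: i = 5, theta = 4.03125
After iteration 6: i = 6, theta = 5.015625
Loop ends.

Final answer: 5.015625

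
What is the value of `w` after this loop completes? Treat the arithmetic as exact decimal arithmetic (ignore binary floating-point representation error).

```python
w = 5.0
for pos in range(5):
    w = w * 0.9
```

Let's trace through this code step by step.

Initialize: w = 5.0
Entering loop: for pos in range(5):
After iteration 1: pos = 0, w = 4.5
After iteration 2: pos = 1, w = 4.05
After iteration 3: pos = 2, w = 3.645
After iteration 4: pos = 3, w = 3.2805
After iteration 5: pos = 4, w = 2.95245
Loop ends.

Final answer: 2.95245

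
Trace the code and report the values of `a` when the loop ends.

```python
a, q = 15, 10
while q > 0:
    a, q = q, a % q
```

Let's trace through this code step by step.

Initialize: a = 15
Initialize: q = 10
Entering loop: while q > 0:
After iteration 1: a = 10, q = 5
After iteration 2: a = 5, q = 0
Loop ends.

Final answer: 5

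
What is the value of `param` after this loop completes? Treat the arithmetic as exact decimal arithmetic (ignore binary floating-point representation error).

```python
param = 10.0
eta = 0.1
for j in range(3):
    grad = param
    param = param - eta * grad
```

Let's trace through this code step by step.

Initialize: param = 10.0
Initialize: eta = 0.1
Entering loop: for j in range(3):
After iteration 1: j = 0, param = 9.0, grad = 10.0
After iteration 2: j = 1, param = 8.1, grad = 9.0
After iteration 3: j = 2, param = 7.29, grad = 8.1
Loop ends.

Final answer: 7.29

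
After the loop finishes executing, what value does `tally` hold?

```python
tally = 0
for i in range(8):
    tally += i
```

Let's trace through this code step by step.

Initialize: tally = 0
Entering loop: for i in range(8):
After iteration 1: i = 0, tally = 0
After iteration 2: i = 1, tally = 1
After iteration 3: i = 2, tally = 3
After iteration 4: i = 3, tally = 6
After iteration 5: i = 4, tally = 10
After iteration 6: i = 5, tally = 15
After iteration 7: i = 6, tally = 21
After iteration 8: i = 7, tally = 28
Loop ends.

Final answer: 28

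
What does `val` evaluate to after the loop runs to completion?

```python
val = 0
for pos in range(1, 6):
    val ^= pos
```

Let's trace through this code step by step.

Initialize: val = 0
Entering loop: for pos in range(1, 6):
After iteration 1: pos = 1, val = 1
After iteration 2: pos = 2, val = 3
After iteration 3: pos = 3, val = 0
After iteration 4: pos = 4, val = 4
After iteration 5: pos = 5, val = 1
Loop ends.

Final answer: 1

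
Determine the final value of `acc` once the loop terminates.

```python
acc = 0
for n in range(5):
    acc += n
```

Let's trace through this code step by step.

Initialize: acc = 0
Entering loop: for n in range(5):
After iteration 1: n = 0, acc = 0
After iteration 2: n = 1, acc = 1
After iteration 3: n = 2, acc = 3
After iteration 4: n = 3, acc = 6
After iteration 5: n = 4, acc = 10
Loop ends.

Final answer: 10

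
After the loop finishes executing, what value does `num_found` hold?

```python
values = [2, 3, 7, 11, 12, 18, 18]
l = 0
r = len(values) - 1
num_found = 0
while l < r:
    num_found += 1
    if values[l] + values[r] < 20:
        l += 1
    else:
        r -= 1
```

Let's trace through this code step by step.

Initialize: values = [2, 3, 7, 11, 12, 18, 18]
Initialize: l = 0
Initialize: r = 6
Initialize: num_found = 0
Entering loop: while l < r:
After iteration 1: l = 0, r = 5, num_found = 1
After iteration 2: l = 0, r = 4, num_found = 2
After iteration 3: l = 1, r = 4, num_found = 3
After iteration 4: l = 2, r = 4, num_found = 4
After iteration 5: l = 3, r = 4, num_found = 5
After iteration 6: l = 3, r = 3, num_found = 6
Loop ends.

Final answer: 6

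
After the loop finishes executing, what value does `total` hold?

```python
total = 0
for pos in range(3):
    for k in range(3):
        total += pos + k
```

Let's trace through this code step by step.

Initialize: total = 0
Entering loop: for pos in range(3):
After iteration 1: pos = 0, total = 3
After iteration 2: pos = 1, total = 9
After iteration 3: pos = 2, total = 18
Loop ends.

Final answer: 18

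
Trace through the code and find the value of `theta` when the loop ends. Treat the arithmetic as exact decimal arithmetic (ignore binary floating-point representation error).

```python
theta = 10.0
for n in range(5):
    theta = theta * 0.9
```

Let's trace through this code step by step.

Initialize: theta = 10.0
Entering loop: for n in range(5):
After iteration 1: n = 0, theta = 9.0
After iteration 2: n = 1, theta = 8.1
After iteration 3: n = 2, theta = 7.29
After iteration 4: n = 3, theta = 6.561
After iteration 5: n = 4, theta = 5.9049
Loop ends.

Final answer: 5.9049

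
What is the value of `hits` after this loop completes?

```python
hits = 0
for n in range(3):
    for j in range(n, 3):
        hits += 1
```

Let's trace through this code step by step.

Initialize: hits = 0
Entering loop: for n in range(3):
After iteration 1: n = 0, hits = 3
After iteration 2: n = 1, hits = 5
After iteration 3: n = 2, hits = 6
Loop ends.

Final answer: 6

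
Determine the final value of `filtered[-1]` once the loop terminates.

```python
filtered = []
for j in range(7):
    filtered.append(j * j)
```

Let's trace through this code step by step.

Initialize: filtered = []
Entering loop: for j in range(7):
After iteration 1: j = 0, filtered = [0]
After iteration 2: j = 1, filtered = [0, 1]
After iteration 3: j = 2, filtered = [0, 1, 4]
After iteration 4: j = 3, filtered = [0, 1, 4, 9]
After iteration 5: j = 4, filtered = [0, 1, 4, 9, 16]
After iteration 6: j = 5, filtered = [0, 1, 4, 9, 16, 25]
After iteration 7: j = 6, filtered = [0, 1, 4, 9, 16, 25, 36]
Loop ends.
filtered[-1] = 36

Final answer: 36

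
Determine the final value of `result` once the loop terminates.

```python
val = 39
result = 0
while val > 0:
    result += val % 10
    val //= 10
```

Let's trace through this code step by step.

Initialize: val = 39
Initialize: result = 0
Entering loop: while val > 0:
After iteration 1: val = 3, result = 9
After iteration 2: val = 0, result = 12
Loop ends.

Final answer: 12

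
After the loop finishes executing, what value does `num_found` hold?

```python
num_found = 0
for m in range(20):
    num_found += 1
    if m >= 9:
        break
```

Let's trace through this code step by step.

Initialize: num_found = 0
Entering loop: for m in range(20):
After iteration 1: m = 0, num_found = 1
After iteration 2: m = 1, num_found = 2
After iteration 3: m = 2, num_found = 3
After iteration 4: m = 3, num_found = 4
After iteration 5: m = 4, num_found = 5
After iteration 6: m = 5, num_found = 6
After iteration 7: m = 6, num_found = 7
After iteration 8: m = 7, num_found = 8
After iteration 9: m = 8, num_found = 9
After iteration 10: m = 9, num_found = 10
Loop ends.

Final answer: 10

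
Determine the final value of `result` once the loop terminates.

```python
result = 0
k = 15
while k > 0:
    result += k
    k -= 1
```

Let's trace through this code step by step.

Initialize: result = 0
Initialize: k = 15
Entering loop: while k > 0:
After iteration 1: result = 15, k = 14
After iteration 2: result = 29, k = 13
After iteration 3: result = 42, k = 12
After iteration 4: result = 54, k = 11
After iteration 5: result = 65, k = 10
After iteration 6: result = 75, k = 9
After iteration 7: result = 84, k = 8
After iteration 8: result = 92, k = 7
After iteration 9: result = 99, k = 6
After iteration 10: result = 105, k = 5
After iteration 11: result = 110, k = 4
After iteration 12: result = 114, k = 3
After iteration 13: result = 117, k = 2
After iteration 14: result = 119, k = 1
After iteration 15: result = 120, k = 0
Loop ends.

Final answer: 120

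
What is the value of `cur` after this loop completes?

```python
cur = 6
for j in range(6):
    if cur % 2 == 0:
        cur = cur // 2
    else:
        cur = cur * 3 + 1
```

Let's trace through this code step by step.

Initialize: cur = 6
Entering loop: for j in range(6):
After iteration 1: j = 0, cur = 3
After iteration 2: j = 1, cur = 10
After iteration 3: j = 2, cur = 5
After iteration 4: j = 3, cur = 16
After iteration 5: j = 4, cur = 8
After iteration 6: j = 5, cur = 4
Loop ends.

Final answer: 4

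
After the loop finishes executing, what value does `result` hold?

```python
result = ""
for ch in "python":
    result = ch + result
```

Let's trace through this code step by step.

Initialize: result = ''
Entering loop: for ch in "python":
After iteration 1: ch = 'p', result = 'p'
After iteration 2: ch = 'y', result = 'yp'
After iteration 3: ch = 't', result = 'typ'
After iteration 4: ch = 'h', result = 'htyp'
After iteration 5: ch = 'o', result = 'ohtyp'
After iteration 6: ch = 'n', result = 'nohtyp'
Loop ends.

Final answer: 'nohtyp'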